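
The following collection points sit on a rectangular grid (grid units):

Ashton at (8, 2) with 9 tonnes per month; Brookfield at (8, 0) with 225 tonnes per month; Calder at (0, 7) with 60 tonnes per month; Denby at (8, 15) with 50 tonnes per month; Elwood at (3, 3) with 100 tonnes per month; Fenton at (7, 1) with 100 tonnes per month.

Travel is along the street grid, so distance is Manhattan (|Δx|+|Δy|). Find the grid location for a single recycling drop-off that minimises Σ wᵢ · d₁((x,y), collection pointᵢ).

(8, 1)

Manhattan distance separates: Σwᵢ(|x−xᵢ|+|y−yᵢ|) = Σwᵢ|x−xᵢ| + Σwᵢ|y−yᵢ|, so x and y are optimised independently as 1-D weighted medians.
Total weight W = 544; half = 272.
x-coordinate, sorted with cumulative weight:
  x=0 (Calder, w=60) cum 60
  x=3 (Elwood, w=100) cum 160
  x=7 (Fenton, w=100) cum 260
  x=8 (Ashton, w=9) cum 269
  x=8 (Brookfield, w=225) cum 494  ← median
  x=8 (Denby, w=50) cum 544
⇒ x* = 8
y-coordinate, sorted with cumulative weight:
  y=0 (Brookfield, w=225) cum 225
  y=1 (Fenton, w=100) cum 325  ← median
  y=2 (Ashton, w=9) cum 334
  y=3 (Elwood, w=100) cum 434
  y=7 (Calder, w=60) cum 494
  y=15 (Denby, w=50) cum 544
⇒ y* = 1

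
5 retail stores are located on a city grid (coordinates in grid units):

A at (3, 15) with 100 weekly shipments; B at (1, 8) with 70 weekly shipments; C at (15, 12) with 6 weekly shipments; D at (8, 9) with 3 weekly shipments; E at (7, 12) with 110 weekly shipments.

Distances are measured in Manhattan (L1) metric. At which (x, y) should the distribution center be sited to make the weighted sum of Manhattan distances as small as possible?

(3, 12)

Manhattan distance separates: Σwᵢ(|x−xᵢ|+|y−yᵢ|) = Σwᵢ|x−xᵢ| + Σwᵢ|y−yᵢ|, so x and y are optimised independently as 1-D weighted medians.
Total weight W = 289; half = 144.5.
x-coordinate, sorted with cumulative weight:
  x=1 (B, w=70) cum 70
  x=3 (A, w=100) cum 170  ← median
  x=7 (E, w=110) cum 280
  x=8 (D, w=3) cum 283
  x=15 (C, w=6) cum 289
⇒ x* = 3
y-coordinate, sorted with cumulative weight:
  y=8 (B, w=70) cum 70
  y=9 (D, w=3) cum 73
  y=12 (C, w=6) cum 79
  y=12 (E, w=110) cum 189  ← median
  y=15 (A, w=100) cum 289
⇒ y* = 12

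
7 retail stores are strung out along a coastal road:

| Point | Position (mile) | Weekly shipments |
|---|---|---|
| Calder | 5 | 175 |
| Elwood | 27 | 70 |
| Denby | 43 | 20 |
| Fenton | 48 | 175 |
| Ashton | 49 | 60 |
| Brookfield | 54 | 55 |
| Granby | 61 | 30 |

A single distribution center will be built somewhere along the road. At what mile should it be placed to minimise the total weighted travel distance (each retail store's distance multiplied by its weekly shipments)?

x = 48

For a sum of weighted absolute distances on a line, the optimum is the weighted median (not the mean). Total weight W = 585; half-weight = 292.5.
Sort by position and accumulate weight:
  mile 5 (Calder, w=175) → cum 175
  mile 27 (Elwood, w=70) → cum 245
  mile 43 (Denby, w=20) → cum 265
  mile 48 (Fenton, w=175) → cum 440  ≥ 292.5 → median here
  mile 49 (Ashton, w=60) → cum 500
  mile 54 (Brookfield, w=55) → cum 555
  mile 61 (Granby, w=30) → cum 585
Optimal location: mile 48.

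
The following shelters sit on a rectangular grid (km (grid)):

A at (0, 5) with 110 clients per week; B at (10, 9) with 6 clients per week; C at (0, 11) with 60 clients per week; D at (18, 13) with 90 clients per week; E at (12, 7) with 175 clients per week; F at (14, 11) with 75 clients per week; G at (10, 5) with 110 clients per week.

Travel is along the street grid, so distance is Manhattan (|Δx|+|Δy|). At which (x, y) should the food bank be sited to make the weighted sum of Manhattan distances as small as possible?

(12, 7)

Manhattan distance separates: Σwᵢ(|x−xᵢ|+|y−yᵢ|) = Σwᵢ|x−xᵢ| + Σwᵢ|y−yᵢ|, so x and y are optimised independently as 1-D weighted medians.
Total weight W = 626; half = 313.
x-coordinate, sorted with cumulative weight:
  x=0 (A, w=110) cum 110
  x=0 (C, w=60) cum 170
  x=10 (B, w=6) cum 176
  x=10 (G, w=110) cum 286
  x=12 (E, w=175) cum 461  ← median
  x=14 (F, w=75) cum 536
  x=18 (D, w=90) cum 626
⇒ x* = 12
y-coordinate, sorted with cumulative weight:
  y=5 (A, w=110) cum 110
  y=5 (G, w=110) cum 220
  y=7 (E, w=175) cum 395  ← median
  y=9 (B, w=6) cum 401
  y=11 (C, w=60) cum 461
  y=11 (F, w=75) cum 536
  y=13 (D, w=90) cum 626
⇒ y* = 7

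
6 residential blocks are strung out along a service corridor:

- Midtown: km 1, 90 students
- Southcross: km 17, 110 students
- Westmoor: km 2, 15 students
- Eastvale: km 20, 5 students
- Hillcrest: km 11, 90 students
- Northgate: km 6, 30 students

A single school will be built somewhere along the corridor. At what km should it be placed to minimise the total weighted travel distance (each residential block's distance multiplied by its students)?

x = 11

For a sum of weighted absolute distances on a line, the optimum is the weighted median (not the mean). Total weight W = 340; half-weight = 170.
Sort by position and accumulate weight:
  km 1 (Midtown, w=90) → cum 90
  km 2 (Westmoor, w=15) → cum 105
  km 6 (Northgate, w=30) → cum 135
  km 11 (Hillcrest, w=90) → cum 225  ≥ 170 → median here
  km 17 (Southcross, w=110) → cum 335
  km 20 (Eastvale, w=5) → cum 340
Optimal location: km 11.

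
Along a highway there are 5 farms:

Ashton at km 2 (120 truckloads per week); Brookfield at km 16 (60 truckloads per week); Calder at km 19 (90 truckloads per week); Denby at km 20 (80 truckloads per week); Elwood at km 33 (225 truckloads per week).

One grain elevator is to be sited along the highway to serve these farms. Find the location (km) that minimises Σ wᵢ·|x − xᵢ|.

For a sum of weighted absolute distances on a line, the optimum is the weighted median (not the mean). Total weight W = 575; half-weight = 287.5.
Sort by position and accumulate weight:
  km 2 (Ashton, w=120) → cum 120
  km 16 (Brookfield, w=60) → cum 180
  km 19 (Calder, w=90) → cum 270
  km 20 (Denby, w=80) → cum 350  ≥ 287.5 → median here
  km 33 (Elwood, w=225) → cum 575
Optimal location: km 20.

x = 20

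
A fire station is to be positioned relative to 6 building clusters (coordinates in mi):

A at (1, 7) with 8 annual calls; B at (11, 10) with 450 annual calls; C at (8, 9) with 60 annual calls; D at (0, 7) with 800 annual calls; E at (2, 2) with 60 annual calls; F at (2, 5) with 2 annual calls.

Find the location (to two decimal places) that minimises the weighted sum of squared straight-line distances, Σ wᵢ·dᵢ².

(4.03, 7.84)

The minimiser of Σwᵢ‖p−pᵢ‖² is the weighted centroid p* = (Σwᵢpᵢ)/(Σwᵢ).
Σwᵢ = 1380.
Σwᵢxᵢ = 8·1 + 450·11 + 60·8 + 800·0 + 60·2 + 2·2 = 5562.
Σwᵢyᵢ = 8·7 + 450·10 + 60·9 + 800·7 + 60·2 + 2·5 = 10826.
x* = 5562/1380 = 4.03, y* = 10826/1380 = 7.84.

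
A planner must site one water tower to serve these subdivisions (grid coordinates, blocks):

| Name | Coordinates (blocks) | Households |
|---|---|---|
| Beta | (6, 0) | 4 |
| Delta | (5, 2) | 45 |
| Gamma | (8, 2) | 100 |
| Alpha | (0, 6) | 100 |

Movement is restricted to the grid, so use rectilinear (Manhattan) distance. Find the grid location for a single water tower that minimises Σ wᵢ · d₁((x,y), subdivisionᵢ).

(5, 2)

Manhattan distance separates: Σwᵢ(|x−xᵢ|+|y−yᵢ|) = Σwᵢ|x−xᵢ| + Σwᵢ|y−yᵢ|, so x and y are optimised independently as 1-D weighted medians.
Total weight W = 249; half = 124.5.
x-coordinate, sorted with cumulative weight:
  x=0 (Alpha, w=100) cum 100
  x=5 (Delta, w=45) cum 145  ← median
  x=6 (Beta, w=4) cum 149
  x=8 (Gamma, w=100) cum 249
⇒ x* = 5
y-coordinate, sorted with cumulative weight:
  y=0 (Beta, w=4) cum 4
  y=2 (Delta, w=45) cum 49
  y=2 (Gamma, w=100) cum 149  ← median
  y=6 (Alpha, w=100) cum 249
⇒ y* = 2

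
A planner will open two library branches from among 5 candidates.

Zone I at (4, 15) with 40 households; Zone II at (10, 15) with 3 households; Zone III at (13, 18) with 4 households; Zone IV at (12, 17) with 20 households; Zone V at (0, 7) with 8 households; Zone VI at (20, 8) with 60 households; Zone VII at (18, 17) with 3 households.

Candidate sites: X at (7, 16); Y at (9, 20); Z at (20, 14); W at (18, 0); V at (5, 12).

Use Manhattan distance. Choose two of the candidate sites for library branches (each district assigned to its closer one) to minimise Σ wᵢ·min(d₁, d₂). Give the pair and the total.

Evaluate every pair (each demand assigned to the nearer of the two):
  {X, Z}: total = 827
  {Z, V}: total = 903
  {X, W}: total = 1088
  {Y, Z}: total = 1113
  {W, V}: total = 1211
  {Y, W}: total = 1374
  {Z, W}: total = 1552
  {Y, V}: total = 1578
  {X, V}: total = 1580
  {X, Y}: total = 1740
Best pair: {X, Z} with total 827.

{X, Z}, total 827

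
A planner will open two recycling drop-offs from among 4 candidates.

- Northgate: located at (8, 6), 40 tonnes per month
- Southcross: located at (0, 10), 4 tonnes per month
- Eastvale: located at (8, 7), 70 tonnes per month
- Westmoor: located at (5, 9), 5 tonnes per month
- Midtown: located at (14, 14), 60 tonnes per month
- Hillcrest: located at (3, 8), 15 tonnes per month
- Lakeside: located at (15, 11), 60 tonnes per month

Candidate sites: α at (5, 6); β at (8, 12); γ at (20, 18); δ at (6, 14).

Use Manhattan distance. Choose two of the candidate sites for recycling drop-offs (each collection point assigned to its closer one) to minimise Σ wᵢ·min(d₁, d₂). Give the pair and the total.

Evaluate every pair (each demand assigned to the nearer of the two):
  {α, β}: total = 1471
  {α, δ}: total = 1711
  {β, γ}: total = 1755
  {β, δ}: total = 1755
  {α, γ}: total = 1831
  {γ, δ}: total = 2435
Best pair: {α, β} with total 1471.

{α, β}, total 1471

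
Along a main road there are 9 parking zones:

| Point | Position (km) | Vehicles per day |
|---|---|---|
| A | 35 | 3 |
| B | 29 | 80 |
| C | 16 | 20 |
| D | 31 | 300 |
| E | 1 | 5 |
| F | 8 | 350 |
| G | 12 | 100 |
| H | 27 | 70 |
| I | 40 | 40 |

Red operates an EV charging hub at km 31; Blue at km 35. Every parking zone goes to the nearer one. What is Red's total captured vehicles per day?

925

The indifferent point is the midpoint (31+35)/2 = 33; parking zones left of it (closer to Red at 31) go to Red, those right go to Blue.
  E at 1 (w=5) → Red
  F at 8 (w=350) → Red
  G at 12 (w=100) → Red
  C at 16 (w=20) → Red
  H at 27 (w=70) → Red
  B at 29 (w=80) → Red
  D at 31 (w=300) → Red
  A at 35 (w=3) → Blue
  I at 40 (w=40) → Blue
Red captures 925; Blue captures 43.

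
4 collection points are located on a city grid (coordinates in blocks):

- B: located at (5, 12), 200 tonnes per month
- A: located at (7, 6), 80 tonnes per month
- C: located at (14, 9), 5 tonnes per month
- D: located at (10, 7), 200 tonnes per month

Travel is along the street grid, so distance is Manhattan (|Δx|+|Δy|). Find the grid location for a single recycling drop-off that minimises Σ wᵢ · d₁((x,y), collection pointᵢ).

Manhattan distance separates: Σwᵢ(|x−xᵢ|+|y−yᵢ|) = Σwᵢ|x−xᵢ| + Σwᵢ|y−yᵢ|, so x and y are optimised independently as 1-D weighted medians.
Total weight W = 485; half = 242.5.
x-coordinate, sorted with cumulative weight:
  x=5 (B, w=200) cum 200
  x=7 (A, w=80) cum 280  ← median
  x=10 (D, w=200) cum 480
  x=14 (C, w=5) cum 485
⇒ x* = 7
y-coordinate, sorted with cumulative weight:
  y=6 (A, w=80) cum 80
  y=7 (D, w=200) cum 280  ← median
  y=9 (C, w=5) cum 285
  y=12 (B, w=200) cum 485
⇒ y* = 7

(7, 7)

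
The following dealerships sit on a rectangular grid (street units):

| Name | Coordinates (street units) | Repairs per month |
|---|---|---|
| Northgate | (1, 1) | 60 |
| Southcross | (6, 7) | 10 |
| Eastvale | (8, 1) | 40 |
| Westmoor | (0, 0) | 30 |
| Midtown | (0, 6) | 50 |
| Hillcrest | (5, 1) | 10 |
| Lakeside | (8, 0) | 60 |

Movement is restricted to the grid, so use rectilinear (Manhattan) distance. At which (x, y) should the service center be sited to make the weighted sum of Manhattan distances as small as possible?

(1, 1)

Manhattan distance separates: Σwᵢ(|x−xᵢ|+|y−yᵢ|) = Σwᵢ|x−xᵢ| + Σwᵢ|y−yᵢ|, so x and y are optimised independently as 1-D weighted medians.
Total weight W = 260; half = 130.
x-coordinate, sorted with cumulative weight:
  x=0 (Westmoor, w=30) cum 30
  x=0 (Midtown, w=50) cum 80
  x=1 (Northgate, w=60) cum 140  ← median
  x=5 (Hillcrest, w=10) cum 150
  x=6 (Southcross, w=10) cum 160
  x=8 (Eastvale, w=40) cum 200
  x=8 (Lakeside, w=60) cum 260
⇒ x* = 1
y-coordinate, sorted with cumulative weight:
  y=0 (Westmoor, w=30) cum 30
  y=0 (Lakeside, w=60) cum 90
  y=1 (Northgate, w=60) cum 150  ← median
  y=1 (Eastvale, w=40) cum 190
  y=1 (Hillcrest, w=10) cum 200
  y=6 (Midtown, w=50) cum 250
  y=7 (Southcross, w=10) cum 260
⇒ y* = 1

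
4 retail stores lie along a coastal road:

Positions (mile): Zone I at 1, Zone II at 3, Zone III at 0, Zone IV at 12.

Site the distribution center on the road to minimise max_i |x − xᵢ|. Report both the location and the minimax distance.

location 6, max distance 6

The 1-center on a line is the midpoint of the two extreme points: leftmost at 0, rightmost at 12.
Optimal location = (0 + 12)/2 = 6; maximum distance = (12 − 0)/2 = 6.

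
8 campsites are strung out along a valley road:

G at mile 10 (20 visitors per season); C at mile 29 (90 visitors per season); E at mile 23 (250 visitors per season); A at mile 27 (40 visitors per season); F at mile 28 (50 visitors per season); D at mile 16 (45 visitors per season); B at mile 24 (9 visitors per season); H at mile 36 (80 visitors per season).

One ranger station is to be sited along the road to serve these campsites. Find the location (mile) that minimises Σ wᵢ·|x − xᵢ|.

x = 23

For a sum of weighted absolute distances on a line, the optimum is the weighted median (not the mean). Total weight W = 584; half-weight = 292.
Sort by position and accumulate weight:
  mile 10 (G, w=20) → cum 20
  mile 16 (D, w=45) → cum 65
  mile 23 (E, w=250) → cum 315  ≥ 292 → median here
  mile 24 (B, w=9) → cum 324
  mile 27 (A, w=40) → cum 364
  mile 28 (F, w=50) → cum 414
  mile 29 (C, w=90) → cum 504
  mile 36 (H, w=80) → cum 584
Optimal location: mile 23.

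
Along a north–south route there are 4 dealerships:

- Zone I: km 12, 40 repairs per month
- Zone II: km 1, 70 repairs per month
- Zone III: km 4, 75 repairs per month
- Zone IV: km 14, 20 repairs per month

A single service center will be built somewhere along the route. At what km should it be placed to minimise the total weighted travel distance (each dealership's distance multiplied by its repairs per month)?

For a sum of weighted absolute distances on a line, the optimum is the weighted median (not the mean). Total weight W = 205; half-weight = 102.5.
Sort by position and accumulate weight:
  km 1 (Zone II, w=70) → cum 70
  km 4 (Zone III, w=75) → cum 145  ≥ 102.5 → median here
  km 12 (Zone I, w=40) → cum 185
  km 14 (Zone IV, w=20) → cum 205
Optimal location: km 4.

x = 4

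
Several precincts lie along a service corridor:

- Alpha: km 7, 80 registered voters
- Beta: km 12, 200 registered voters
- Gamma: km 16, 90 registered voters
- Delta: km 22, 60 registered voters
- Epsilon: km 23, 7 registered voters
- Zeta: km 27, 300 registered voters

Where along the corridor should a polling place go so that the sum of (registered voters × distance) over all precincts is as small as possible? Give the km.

x = 16

For a sum of weighted absolute distances on a line, the optimum is the weighted median (not the mean). Total weight W = 737; half-weight = 368.5.
Sort by position and accumulate weight:
  km 7 (Alpha, w=80) → cum 80
  km 12 (Beta, w=200) → cum 280
  km 16 (Gamma, w=90) → cum 370  ≥ 368.5 → median here
  km 22 (Delta, w=60) → cum 430
  km 23 (Epsilon, w=7) → cum 437
  km 27 (Zeta, w=300) → cum 737
Optimal location: km 16.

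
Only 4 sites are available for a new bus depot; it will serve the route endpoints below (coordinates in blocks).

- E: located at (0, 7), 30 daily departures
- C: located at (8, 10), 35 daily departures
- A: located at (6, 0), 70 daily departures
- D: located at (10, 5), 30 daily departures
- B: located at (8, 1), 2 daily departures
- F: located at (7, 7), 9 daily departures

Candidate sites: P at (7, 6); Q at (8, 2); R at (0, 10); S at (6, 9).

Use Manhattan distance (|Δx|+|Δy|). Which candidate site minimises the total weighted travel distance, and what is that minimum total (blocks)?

P, total 1046 blocks

Total weighted distance at each candidate:
  P (7, 6): total = 1046
  Q (8, 2): total = 1156
  R (0, 10): total = 2064
  S (6, 9): total = 1262
Minimum is at P with total 1046 blocks.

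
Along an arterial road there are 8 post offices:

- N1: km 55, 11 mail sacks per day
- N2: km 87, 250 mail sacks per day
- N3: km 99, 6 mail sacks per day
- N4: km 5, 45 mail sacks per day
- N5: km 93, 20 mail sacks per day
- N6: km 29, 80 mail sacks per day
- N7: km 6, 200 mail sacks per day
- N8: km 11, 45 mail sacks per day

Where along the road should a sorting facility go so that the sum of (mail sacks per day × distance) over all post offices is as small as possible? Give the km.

x = 29

For a sum of weighted absolute distances on a line, the optimum is the weighted median (not the mean). Total weight W = 657; half-weight = 328.5.
Sort by position and accumulate weight:
  km 5 (N4, w=45) → cum 45
  km 6 (N7, w=200) → cum 245
  km 11 (N8, w=45) → cum 290
  km 29 (N6, w=80) → cum 370  ≥ 328.5 → median here
  km 55 (N1, w=11) → cum 381
  km 87 (N2, w=250) → cum 631
  km 93 (N5, w=20) → cum 651
  km 99 (N3, w=6) → cum 657
Optimal location: km 29.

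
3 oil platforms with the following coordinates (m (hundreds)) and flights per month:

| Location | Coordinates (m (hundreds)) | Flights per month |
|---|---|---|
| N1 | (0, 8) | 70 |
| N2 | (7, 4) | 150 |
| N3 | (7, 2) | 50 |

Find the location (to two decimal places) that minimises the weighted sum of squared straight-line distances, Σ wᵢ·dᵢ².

(5.19, 4.67)

The minimiser of Σwᵢ‖p−pᵢ‖² is the weighted centroid p* = (Σwᵢpᵢ)/(Σwᵢ).
Σwᵢ = 270.
Σwᵢxᵢ = 70·0 + 150·7 + 50·7 = 1400.
Σwᵢyᵢ = 70·8 + 150·4 + 50·2 = 1260.
x* = 1400/270 = 5.19, y* = 1260/270 = 4.67.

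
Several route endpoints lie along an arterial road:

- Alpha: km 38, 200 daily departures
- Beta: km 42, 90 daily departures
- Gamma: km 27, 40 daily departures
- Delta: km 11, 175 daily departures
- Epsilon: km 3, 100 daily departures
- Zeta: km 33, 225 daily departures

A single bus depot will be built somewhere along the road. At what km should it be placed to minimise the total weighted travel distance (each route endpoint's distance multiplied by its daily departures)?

For a sum of weighted absolute distances on a line, the optimum is the weighted median (not the mean). Total weight W = 830; half-weight = 415.
Sort by position and accumulate weight:
  km 3 (Epsilon, w=100) → cum 100
  km 11 (Delta, w=175) → cum 275
  km 27 (Gamma, w=40) → cum 315
  km 33 (Zeta, w=225) → cum 540  ≥ 415 → median here
  km 38 (Alpha, w=200) → cum 740
  km 42 (Beta, w=90) → cum 830
Optimal location: km 33.

x = 33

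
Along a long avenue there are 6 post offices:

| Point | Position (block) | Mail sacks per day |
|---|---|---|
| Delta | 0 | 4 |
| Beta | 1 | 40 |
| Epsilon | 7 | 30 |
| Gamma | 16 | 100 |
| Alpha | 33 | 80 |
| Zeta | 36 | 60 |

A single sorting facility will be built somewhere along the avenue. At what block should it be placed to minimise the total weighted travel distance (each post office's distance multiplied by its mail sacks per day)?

For a sum of weighted absolute distances on a line, the optimum is the weighted median (not the mean). Total weight W = 314; half-weight = 157.
Sort by position and accumulate weight:
  block 0 (Delta, w=4) → cum 4
  block 1 (Beta, w=40) → cum 44
  block 7 (Epsilon, w=30) → cum 74
  block 16 (Gamma, w=100) → cum 174  ≥ 157 → median here
  block 33 (Alpha, w=80) → cum 254
  block 36 (Zeta, w=60) → cum 314
Optimal location: block 16.

x = 16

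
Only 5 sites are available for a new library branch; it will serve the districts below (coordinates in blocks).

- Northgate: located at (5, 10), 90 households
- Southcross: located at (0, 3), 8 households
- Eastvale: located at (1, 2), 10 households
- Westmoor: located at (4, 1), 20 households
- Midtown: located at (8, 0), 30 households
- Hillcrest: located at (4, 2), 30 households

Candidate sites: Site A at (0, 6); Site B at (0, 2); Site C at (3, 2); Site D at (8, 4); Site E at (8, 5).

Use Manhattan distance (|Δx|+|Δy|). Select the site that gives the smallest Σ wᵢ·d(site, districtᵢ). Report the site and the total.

Site C, total 1232 blocks

Total weighted distance at each candidate:
  Site A (0, 6): total = 1724
  Site B (0, 2): total = 1708
  Site C (3, 2): total = 1232
  Site D (8, 4): total = 1412
  Site E (8, 5): total = 1420
Minimum is at Site C with total 1232 blocks.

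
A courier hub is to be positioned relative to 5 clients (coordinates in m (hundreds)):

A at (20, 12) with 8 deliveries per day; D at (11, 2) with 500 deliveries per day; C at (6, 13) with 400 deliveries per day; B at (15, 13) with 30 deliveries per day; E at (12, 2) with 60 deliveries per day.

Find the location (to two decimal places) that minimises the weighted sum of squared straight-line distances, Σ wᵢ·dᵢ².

(9.25, 6.82)

The minimiser of Σwᵢ‖p−pᵢ‖² is the weighted centroid p* = (Σwᵢpᵢ)/(Σwᵢ).
Σwᵢ = 998.
Σwᵢxᵢ = 8·20 + 500·11 + 400·6 + 30·15 + 60·12 = 9230.
Σwᵢyᵢ = 8·12 + 500·2 + 400·13 + 30·13 + 60·2 = 6806.
x* = 9230/998 = 9.25, y* = 6806/998 = 6.82.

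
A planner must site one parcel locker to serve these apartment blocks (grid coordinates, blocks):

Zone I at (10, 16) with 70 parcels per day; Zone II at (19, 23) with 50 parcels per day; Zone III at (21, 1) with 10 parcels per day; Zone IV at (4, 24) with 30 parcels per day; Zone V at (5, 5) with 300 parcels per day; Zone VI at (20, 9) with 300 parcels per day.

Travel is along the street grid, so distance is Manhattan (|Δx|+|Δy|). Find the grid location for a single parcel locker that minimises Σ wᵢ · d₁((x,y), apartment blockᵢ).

Manhattan distance separates: Σwᵢ(|x−xᵢ|+|y−yᵢ|) = Σwᵢ|x−xᵢ| + Σwᵢ|y−yᵢ|, so x and y are optimised independently as 1-D weighted medians.
Total weight W = 760; half = 380.
x-coordinate, sorted with cumulative weight:
  x=4 (Zone IV, w=30) cum 30
  x=5 (Zone V, w=300) cum 330
  x=10 (Zone I, w=70) cum 400  ← median
  x=19 (Zone II, w=50) cum 450
  x=20 (Zone VI, w=300) cum 750
  x=21 (Zone III, w=10) cum 760
⇒ x* = 10
y-coordinate, sorted with cumulative weight:
  y=1 (Zone III, w=10) cum 10
  y=5 (Zone V, w=300) cum 310
  y=9 (Zone VI, w=300) cum 610  ← median
  y=16 (Zone I, w=70) cum 680
  y=23 (Zone II, w=50) cum 730
  y=24 (Zone IV, w=30) cum 760
⇒ y* = 9

(10, 9)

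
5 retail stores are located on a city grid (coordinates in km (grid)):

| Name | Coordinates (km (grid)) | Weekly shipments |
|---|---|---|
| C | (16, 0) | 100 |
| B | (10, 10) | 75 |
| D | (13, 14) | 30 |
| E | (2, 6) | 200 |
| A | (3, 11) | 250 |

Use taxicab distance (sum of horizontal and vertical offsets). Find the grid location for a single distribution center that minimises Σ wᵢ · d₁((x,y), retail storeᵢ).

Manhattan distance separates: Σwᵢ(|x−xᵢ|+|y−yᵢ|) = Σwᵢ|x−xᵢ| + Σwᵢ|y−yᵢ|, so x and y are optimised independently as 1-D weighted medians.
Total weight W = 655; half = 327.5.
x-coordinate, sorted with cumulative weight:
  x=2 (E, w=200) cum 200
  x=3 (A, w=250) cum 450  ← median
  x=10 (B, w=75) cum 525
  x=13 (D, w=30) cum 555
  x=16 (C, w=100) cum 655
⇒ x* = 3
y-coordinate, sorted with cumulative weight:
  y=0 (C, w=100) cum 100
  y=6 (E, w=200) cum 300
  y=10 (B, w=75) cum 375  ← median
  y=11 (A, w=250) cum 625
  y=14 (D, w=30) cum 655
⇒ y* = 10

(3, 10)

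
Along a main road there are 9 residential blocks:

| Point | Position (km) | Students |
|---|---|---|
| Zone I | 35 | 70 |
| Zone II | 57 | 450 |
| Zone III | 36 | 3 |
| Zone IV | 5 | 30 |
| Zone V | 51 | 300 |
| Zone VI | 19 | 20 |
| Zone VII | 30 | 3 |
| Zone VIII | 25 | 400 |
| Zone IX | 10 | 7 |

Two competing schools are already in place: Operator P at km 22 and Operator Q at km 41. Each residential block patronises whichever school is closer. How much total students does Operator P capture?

460

The indifferent point is the midpoint (22+41)/2 = 31.5; residential blocks left of it (closer to Operator P at 22) go to Operator P, those right go to Operator Q.
  Zone IV at 5 (w=30) → Operator P
  Zone IX at 10 (w=7) → Operator P
  Zone VI at 19 (w=20) → Operator P
  Zone VIII at 25 (w=400) → Operator P
  Zone VII at 30 (w=3) → Operator P
  Zone I at 35 (w=70) → Operator Q
  Zone III at 36 (w=3) → Operator Q
  Zone V at 51 (w=300) → Operator Q
  Zone II at 57 (w=450) → Operator Q
Operator P captures 460; Operator Q captures 823.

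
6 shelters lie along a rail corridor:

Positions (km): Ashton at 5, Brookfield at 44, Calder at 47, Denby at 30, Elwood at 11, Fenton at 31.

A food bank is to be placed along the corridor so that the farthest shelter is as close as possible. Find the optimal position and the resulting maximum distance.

location 26, max distance 21

The 1-center on a line is the midpoint of the two extreme points: leftmost at 5, rightmost at 47.
Optimal location = (5 + 47)/2 = 26; maximum distance = (47 − 5)/2 = 21.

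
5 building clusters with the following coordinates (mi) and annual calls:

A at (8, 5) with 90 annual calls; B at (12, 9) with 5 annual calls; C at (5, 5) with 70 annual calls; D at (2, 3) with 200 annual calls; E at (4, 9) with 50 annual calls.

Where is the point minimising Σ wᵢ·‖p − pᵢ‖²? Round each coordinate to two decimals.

(4.17, 4.57)

The minimiser of Σwᵢ‖p−pᵢ‖² is the weighted centroid p* = (Σwᵢpᵢ)/(Σwᵢ).
Σwᵢ = 415.
Σwᵢxᵢ = 90·8 + 5·12 + 70·5 + 200·2 + 50·4 = 1730.
Σwᵢyᵢ = 90·5 + 5·9 + 70·5 + 200·3 + 50·9 = 1895.
x* = 1730/415 = 4.17, y* = 1895/415 = 4.57.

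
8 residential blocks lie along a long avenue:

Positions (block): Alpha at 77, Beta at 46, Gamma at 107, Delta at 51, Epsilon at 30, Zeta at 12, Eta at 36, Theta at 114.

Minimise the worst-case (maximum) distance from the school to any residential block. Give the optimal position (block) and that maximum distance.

The 1-center on a line is the midpoint of the two extreme points: leftmost at 12, rightmost at 114.
Optimal location = (12 + 114)/2 = 63; maximum distance = (114 − 12)/2 = 51.

location 63, max distance 51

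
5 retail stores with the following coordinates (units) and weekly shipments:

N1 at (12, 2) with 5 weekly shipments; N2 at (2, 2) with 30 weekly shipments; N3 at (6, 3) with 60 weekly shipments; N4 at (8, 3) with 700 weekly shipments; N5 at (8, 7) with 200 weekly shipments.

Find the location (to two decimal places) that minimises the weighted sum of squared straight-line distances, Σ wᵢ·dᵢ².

The minimiser of Σwᵢ‖p−pᵢ‖² is the weighted centroid p* = (Σwᵢpᵢ)/(Σwᵢ).
Σwᵢ = 995.
Σwᵢxᵢ = 5·12 + 30·2 + 60·6 + 700·8 + 200·8 = 7680.
Σwᵢyᵢ = 5·2 + 30·2 + 60·3 + 700·3 + 200·7 = 3750.
x* = 7680/995 = 7.72, y* = 3750/995 = 3.77.

(7.72, 3.77)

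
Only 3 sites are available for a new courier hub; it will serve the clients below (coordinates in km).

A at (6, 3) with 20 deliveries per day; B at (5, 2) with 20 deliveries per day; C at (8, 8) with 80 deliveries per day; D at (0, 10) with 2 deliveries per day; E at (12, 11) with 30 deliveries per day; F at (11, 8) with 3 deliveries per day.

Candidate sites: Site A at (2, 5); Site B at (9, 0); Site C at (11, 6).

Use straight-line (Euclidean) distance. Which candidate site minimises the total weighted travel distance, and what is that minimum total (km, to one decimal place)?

Total weighted distance at each candidate:
  Site A (2, 5): total = 1100.0
  Site B (9, 0): total = 1213.0
  Site C (11, 6): total = 731.7
Minimum is at Site C with total 731.7 km.

Site C, total 731.7 km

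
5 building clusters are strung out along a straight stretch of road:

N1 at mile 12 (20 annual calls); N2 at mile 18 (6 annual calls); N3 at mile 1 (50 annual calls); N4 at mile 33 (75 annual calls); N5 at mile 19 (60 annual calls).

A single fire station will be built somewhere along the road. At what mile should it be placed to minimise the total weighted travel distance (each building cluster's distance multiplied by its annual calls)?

x = 19

For a sum of weighted absolute distances on a line, the optimum is the weighted median (not the mean). Total weight W = 211; half-weight = 105.5.
Sort by position and accumulate weight:
  mile 1 (N3, w=50) → cum 50
  mile 12 (N1, w=20) → cum 70
  mile 18 (N2, w=6) → cum 76
  mile 19 (N5, w=60) → cum 136  ≥ 105.5 → median here
  mile 33 (N4, w=75) → cum 211
Optimal location: mile 19.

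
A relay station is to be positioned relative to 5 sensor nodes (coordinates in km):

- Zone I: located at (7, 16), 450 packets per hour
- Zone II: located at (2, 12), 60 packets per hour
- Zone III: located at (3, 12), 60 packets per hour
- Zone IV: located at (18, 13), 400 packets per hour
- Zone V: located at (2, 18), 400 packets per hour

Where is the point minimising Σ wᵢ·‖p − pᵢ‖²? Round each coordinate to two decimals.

The minimiser of Σwᵢ‖p−pᵢ‖² is the weighted centroid p* = (Σwᵢpᵢ)/(Σwᵢ).
Σwᵢ = 1370.
Σwᵢxᵢ = 450·7 + 60·2 + 60·3 + 400·18 + 400·2 = 11450.
Σwᵢyᵢ = 450·16 + 60·12 + 60·12 + 400·13 + 400·18 = 21040.
x* = 11450/1370 = 8.36, y* = 21040/1370 = 15.36.

(8.36, 15.36)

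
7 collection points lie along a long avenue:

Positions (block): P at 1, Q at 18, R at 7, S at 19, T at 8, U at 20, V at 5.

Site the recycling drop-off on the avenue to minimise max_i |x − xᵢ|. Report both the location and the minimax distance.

location 10.5, max distance 9.5

The 1-center on a line is the midpoint of the two extreme points: leftmost at 1, rightmost at 20.
Optimal location = (1 + 20)/2 = 10.5; maximum distance = (20 − 1)/2 = 9.5.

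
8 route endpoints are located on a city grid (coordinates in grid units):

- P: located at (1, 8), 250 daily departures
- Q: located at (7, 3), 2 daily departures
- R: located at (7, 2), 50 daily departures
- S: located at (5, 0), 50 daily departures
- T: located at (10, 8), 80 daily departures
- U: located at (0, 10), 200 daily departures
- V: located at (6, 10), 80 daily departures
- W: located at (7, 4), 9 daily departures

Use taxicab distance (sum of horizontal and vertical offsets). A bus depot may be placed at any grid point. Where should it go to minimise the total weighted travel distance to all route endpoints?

(1, 8)

Manhattan distance separates: Σwᵢ(|x−xᵢ|+|y−yᵢ|) = Σwᵢ|x−xᵢ| + Σwᵢ|y−yᵢ|, so x and y are optimised independently as 1-D weighted medians.
Total weight W = 721; half = 360.5.
x-coordinate, sorted with cumulative weight:
  x=0 (U, w=200) cum 200
  x=1 (P, w=250) cum 450  ← median
  x=5 (S, w=50) cum 500
  x=6 (V, w=80) cum 580
  x=7 (Q, w=2) cum 582
  x=7 (R, w=50) cum 632
  x=7 (W, w=9) cum 641
  x=10 (T, w=80) cum 721
⇒ x* = 1
y-coordinate, sorted with cumulative weight:
  y=0 (S, w=50) cum 50
  y=2 (R, w=50) cum 100
  y=3 (Q, w=2) cum 102
  y=4 (W, w=9) cum 111
  y=8 (P, w=250) cum 361  ← median
  y=8 (T, w=80) cum 441
  y=10 (U, w=200) cum 641
  y=10 (V, w=80) cum 721
⇒ y* = 8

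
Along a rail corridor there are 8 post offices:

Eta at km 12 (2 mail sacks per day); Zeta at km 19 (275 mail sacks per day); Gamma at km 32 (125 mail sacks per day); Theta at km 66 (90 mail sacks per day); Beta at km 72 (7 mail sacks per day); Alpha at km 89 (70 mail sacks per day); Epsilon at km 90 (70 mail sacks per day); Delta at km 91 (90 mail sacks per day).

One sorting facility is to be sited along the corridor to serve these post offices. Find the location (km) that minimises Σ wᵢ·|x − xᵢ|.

x = 32

For a sum of weighted absolute distances on a line, the optimum is the weighted median (not the mean). Total weight W = 729; half-weight = 364.5.
Sort by position and accumulate weight:
  km 12 (Eta, w=2) → cum 2
  km 19 (Zeta, w=275) → cum 277
  km 32 (Gamma, w=125) → cum 402  ≥ 364.5 → median here
  km 66 (Theta, w=90) → cum 492
  km 72 (Beta, w=7) → cum 499
  km 89 (Alpha, w=70) → cum 569
  km 90 (Epsilon, w=70) → cum 639
  km 91 (Delta, w=90) → cum 729
Optimal location: km 32.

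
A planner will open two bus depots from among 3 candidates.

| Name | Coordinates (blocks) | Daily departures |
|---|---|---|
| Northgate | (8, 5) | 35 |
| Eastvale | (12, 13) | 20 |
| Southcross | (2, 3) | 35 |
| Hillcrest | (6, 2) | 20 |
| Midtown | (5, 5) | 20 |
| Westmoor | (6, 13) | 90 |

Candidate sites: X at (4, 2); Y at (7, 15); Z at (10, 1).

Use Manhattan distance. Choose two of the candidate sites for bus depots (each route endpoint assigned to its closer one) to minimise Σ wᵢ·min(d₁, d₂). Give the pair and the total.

{X, Y}, total 880

Evaluate every pair (each demand assigned to the nearer of the two):
  {X, Y}: total = 880
  {Y, Z}: total = 1250
  {X, Z}: total = 1885
Best pair: {X, Y} with total 880.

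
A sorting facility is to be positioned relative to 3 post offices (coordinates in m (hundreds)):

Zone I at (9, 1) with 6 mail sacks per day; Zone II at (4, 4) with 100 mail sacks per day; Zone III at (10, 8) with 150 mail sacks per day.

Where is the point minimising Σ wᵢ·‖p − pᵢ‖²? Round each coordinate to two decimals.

(7.63, 6.27)

The minimiser of Σwᵢ‖p−pᵢ‖² is the weighted centroid p* = (Σwᵢpᵢ)/(Σwᵢ).
Σwᵢ = 256.
Σwᵢxᵢ = 6·9 + 100·4 + 150·10 = 1954.
Σwᵢyᵢ = 6·1 + 100·4 + 150·8 = 1606.
x* = 1954/256 = 7.63, y* = 1606/256 = 6.27.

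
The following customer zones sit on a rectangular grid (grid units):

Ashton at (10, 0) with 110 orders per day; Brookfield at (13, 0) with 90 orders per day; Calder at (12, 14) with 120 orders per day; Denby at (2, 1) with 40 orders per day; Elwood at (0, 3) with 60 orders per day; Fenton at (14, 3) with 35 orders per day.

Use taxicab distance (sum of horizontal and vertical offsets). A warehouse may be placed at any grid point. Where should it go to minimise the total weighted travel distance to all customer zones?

(12, 1)

Manhattan distance separates: Σwᵢ(|x−xᵢ|+|y−yᵢ|) = Σwᵢ|x−xᵢ| + Σwᵢ|y−yᵢ|, so x and y are optimised independently as 1-D weighted medians.
Total weight W = 455; half = 227.5.
x-coordinate, sorted with cumulative weight:
  x=0 (Elwood, w=60) cum 60
  x=2 (Denby, w=40) cum 100
  x=10 (Ashton, w=110) cum 210
  x=12 (Calder, w=120) cum 330  ← median
  x=13 (Brookfield, w=90) cum 420
  x=14 (Fenton, w=35) cum 455
⇒ x* = 12
y-coordinate, sorted with cumulative weight:
  y=0 (Ashton, w=110) cum 110
  y=0 (Brookfield, w=90) cum 200
  y=1 (Denby, w=40) cum 240  ← median
  y=3 (Elwood, w=60) cum 300
  y=3 (Fenton, w=35) cum 335
  y=14 (Calder, w=120) cum 455
⇒ y* = 1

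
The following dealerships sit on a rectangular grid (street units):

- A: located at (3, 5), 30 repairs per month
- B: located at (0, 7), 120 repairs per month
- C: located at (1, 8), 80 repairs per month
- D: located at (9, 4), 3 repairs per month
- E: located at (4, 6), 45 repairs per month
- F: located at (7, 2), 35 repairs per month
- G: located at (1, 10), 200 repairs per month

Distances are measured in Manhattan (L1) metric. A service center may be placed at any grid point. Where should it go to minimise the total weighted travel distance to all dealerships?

Manhattan distance separates: Σwᵢ(|x−xᵢ|+|y−yᵢ|) = Σwᵢ|x−xᵢ| + Σwᵢ|y−yᵢ|, so x and y are optimised independently as 1-D weighted medians.
Total weight W = 513; half = 256.5.
x-coordinate, sorted with cumulative weight:
  x=0 (B, w=120) cum 120
  x=1 (C, w=80) cum 200
  x=1 (G, w=200) cum 400  ← median
  x=3 (A, w=30) cum 430
  x=4 (E, w=45) cum 475
  x=7 (F, w=35) cum 510
  x=9 (D, w=3) cum 513
⇒ x* = 1
y-coordinate, sorted with cumulative weight:
  y=2 (F, w=35) cum 35
  y=4 (D, w=3) cum 38
  y=5 (A, w=30) cum 68
  y=6 (E, w=45) cum 113
  y=7 (B, w=120) cum 233
  y=8 (C, w=80) cum 313  ← median
  y=10 (G, w=200) cum 513
⇒ y* = 8

(1, 8)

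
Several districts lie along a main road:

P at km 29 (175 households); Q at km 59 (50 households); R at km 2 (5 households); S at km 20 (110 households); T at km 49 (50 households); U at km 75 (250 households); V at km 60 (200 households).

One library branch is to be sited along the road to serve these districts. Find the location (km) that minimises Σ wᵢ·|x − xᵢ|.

x = 60

For a sum of weighted absolute distances on a line, the optimum is the weighted median (not the mean). Total weight W = 840; half-weight = 420.
Sort by position and accumulate weight:
  km 2 (R, w=5) → cum 5
  km 20 (S, w=110) → cum 115
  km 29 (P, w=175) → cum 290
  km 49 (T, w=50) → cum 340
  km 59 (Q, w=50) → cum 390
  km 60 (V, w=200) → cum 590  ≥ 420 → median here
  km 75 (U, w=250) → cum 840
Optimal location: km 60.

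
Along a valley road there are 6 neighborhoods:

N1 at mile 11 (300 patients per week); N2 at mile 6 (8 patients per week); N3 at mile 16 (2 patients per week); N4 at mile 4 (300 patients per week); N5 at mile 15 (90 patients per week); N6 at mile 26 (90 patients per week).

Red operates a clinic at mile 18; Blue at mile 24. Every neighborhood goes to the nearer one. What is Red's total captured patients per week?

700

The indifferent point is the midpoint (18+24)/2 = 21; neighborhoods left of it (closer to Red at 18) go to Red, those right go to Blue.
  N4 at 4 (w=300) → Red
  N2 at 6 (w=8) → Red
  N1 at 11 (w=300) → Red
  N5 at 15 (w=90) → Red
  N3 at 16 (w=2) → Red
  N6 at 26 (w=90) → Blue
Red captures 700; Blue captures 90.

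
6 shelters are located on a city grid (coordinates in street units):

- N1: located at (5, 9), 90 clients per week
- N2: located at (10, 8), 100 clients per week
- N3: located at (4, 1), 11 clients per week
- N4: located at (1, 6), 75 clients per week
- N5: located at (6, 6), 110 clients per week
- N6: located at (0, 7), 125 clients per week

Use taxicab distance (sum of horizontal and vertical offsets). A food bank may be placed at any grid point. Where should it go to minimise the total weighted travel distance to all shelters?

Manhattan distance separates: Σwᵢ(|x−xᵢ|+|y−yᵢ|) = Σwᵢ|x−xᵢ| + Σwᵢ|y−yᵢ|, so x and y are optimised independently as 1-D weighted medians.
Total weight W = 511; half = 255.5.
x-coordinate, sorted with cumulative weight:
  x=0 (N6, w=125) cum 125
  x=1 (N4, w=75) cum 200
  x=4 (N3, w=11) cum 211
  x=5 (N1, w=90) cum 301  ← median
  x=6 (N5, w=110) cum 411
  x=10 (N2, w=100) cum 511
⇒ x* = 5
y-coordinate, sorted with cumulative weight:
  y=1 (N3, w=11) cum 11
  y=6 (N4, w=75) cum 86
  y=6 (N5, w=110) cum 196
  y=7 (N6, w=125) cum 321  ← median
  y=8 (N2, w=100) cum 421
  y=9 (N1, w=90) cum 511
⇒ y* = 7

(5, 7)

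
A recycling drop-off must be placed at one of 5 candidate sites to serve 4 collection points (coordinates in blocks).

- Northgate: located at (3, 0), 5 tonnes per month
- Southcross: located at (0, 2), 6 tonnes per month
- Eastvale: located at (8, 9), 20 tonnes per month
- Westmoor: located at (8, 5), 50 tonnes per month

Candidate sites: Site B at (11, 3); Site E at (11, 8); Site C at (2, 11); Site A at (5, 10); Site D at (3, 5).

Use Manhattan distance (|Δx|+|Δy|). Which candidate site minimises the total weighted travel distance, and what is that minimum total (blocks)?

Total weighted distance at each candidate:
  Site B (11, 3): total = 557
  Site E (11, 8): total = 562
  Site C (2, 11): total = 886
  Site A (5, 10): total = 618
  Site D (3, 5): total = 491
Minimum is at Site D with total 491 blocks.

Site D, total 491 blocks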